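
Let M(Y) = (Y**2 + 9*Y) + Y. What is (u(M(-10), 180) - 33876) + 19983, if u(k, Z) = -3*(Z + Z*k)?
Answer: -14433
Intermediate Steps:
M(Y) = Y**2 + 10*Y
u(k, Z) = -3*Z - 3*Z*k
(u(M(-10), 180) - 33876) + 19983 = (-3*180*(1 - 10*(10 - 10)) - 33876) + 19983 = (-3*180*(1 - 10*0) - 33876) + 19983 = (-3*180*(1 + 0) - 33876) + 19983 = (-3*180*1 - 33876) + 19983 = (-540 - 33876) + 19983 = -34416 + 19983 = -14433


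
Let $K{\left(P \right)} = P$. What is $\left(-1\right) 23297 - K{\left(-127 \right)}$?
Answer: $-23170$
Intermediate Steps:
$\left(-1\right) 23297 - K{\left(-127 \right)} = \left(-1\right) 23297 - -127 = -23297 + 127 = -23170$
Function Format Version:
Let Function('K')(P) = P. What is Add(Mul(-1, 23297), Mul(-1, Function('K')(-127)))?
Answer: -23170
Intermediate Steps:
Add(Mul(-1, 23297), Mul(-1, Function('K')(-127))) = Add(Mul(-1, 23297), Mul(-1, -127)) = Add(-23297, 127) = -23170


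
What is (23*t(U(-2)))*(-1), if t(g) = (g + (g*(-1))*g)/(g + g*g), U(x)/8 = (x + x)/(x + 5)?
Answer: 805/29 ≈ 27.759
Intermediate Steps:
U(x) = 16*x/(5 + x) (U(x) = 8*((x + x)/(x + 5)) = 8*((2*x)/(5 + x)) = 8*(2*x/(5 + x)) = 16*x/(5 + x))
t(g) = (g - g²)/(g + g²) (t(g) = (g + (-g)*g)/(g + g²) = (g - g²)/(g + g²))
(23*t(U(-2)))*(-1) = (23*((1 - 16*(-2)/(5 - 2))/(1 + 16*(-2)/(5 - 2))))*(-1) = (23*((1 - 16*(-2)/3)/(1 + 16*(-2)/3)))*(-1) = (23*((1 - 16*(-2)/3)/(1 + 16*(-2)*(⅓))))*(-1) = (23*((1 - 1*(-32/3))/(1 - 32/3)))*(-1) = (23*((1 + 32/3)/(-29/3)))*(-1) = (23*(-3/29*35/3))*(-1) = (23*(-35/29))*(-1) = -805/29*(-1) = 805/29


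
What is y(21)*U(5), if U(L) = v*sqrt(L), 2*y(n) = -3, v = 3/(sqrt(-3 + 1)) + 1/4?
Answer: -3*sqrt(5)/8 + 9*I*sqrt(10)/4 ≈ -0.83853 + 7.1151*I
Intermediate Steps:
v = 1/4 - 3*I*sqrt(2)/2 (v = 3/(sqrt(-2)) + 1*(1/4) = 3/((I*sqrt(2))) + 1/4 = 3*(-I*sqrt(2)/2) + 1/4 = -3*I*sqrt(2)/2 + 1/4 = 1/4 - 3*I*sqrt(2)/2 ≈ 0.25 - 2.1213*I)
y(n) = -3/2 (y(n) = (1/2)*(-3) = -3/2)
U(L) = sqrt(L)*(1/4 - 3*I*sqrt(2)/2) (U(L) = (1/4 - 3*I*sqrt(2)/2)*sqrt(L) = sqrt(L)*(1/4 - 3*I*sqrt(2)/2))
y(21)*U(5) = -3*sqrt(5)*(1 - 6*I*sqrt(2))/8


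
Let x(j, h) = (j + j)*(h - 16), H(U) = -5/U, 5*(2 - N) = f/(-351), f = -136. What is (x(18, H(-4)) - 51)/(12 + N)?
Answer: -510705/12217 ≈ -41.803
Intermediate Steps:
N = 3374/1755 (N = 2 - (-136)/(5*(-351)) = 2 - (-136)*(-1)/(5*351) = 2 - 1/5*136/351 = 2 - 136/1755 = 3374/1755 ≈ 1.9225)
x(j, h) = 2*j*(-16 + h) (x(j, h) = (2*j)*(-16 + h) = 2*j*(-16 + h))
(x(18, H(-4)) - 51)/(12 + N) = (2*18*(-16 - 5/(-4)) - 51)/(12 + 3374/1755) = (2*18*(-16 - 5*(-1/4)) - 51)/(24434/1755) = (2*18*(-16 + 5/4) - 51)*(1755/24434) = (2*18*(-59/4) - 51)*(1755/24434) = (-531 - 51)*(1755/24434) = -582*1755/24434 = -510705/12217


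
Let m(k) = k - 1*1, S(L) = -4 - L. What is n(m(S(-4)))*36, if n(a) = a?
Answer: -36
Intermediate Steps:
m(k) = -1 + k (m(k) = k - 1 = -1 + k)
n(m(S(-4)))*36 = (-1 + (-4 - 1*(-4)))*36 = (-1 + (-4 + 4))*36 = (-1 + 0)*36 = -1*36 = -36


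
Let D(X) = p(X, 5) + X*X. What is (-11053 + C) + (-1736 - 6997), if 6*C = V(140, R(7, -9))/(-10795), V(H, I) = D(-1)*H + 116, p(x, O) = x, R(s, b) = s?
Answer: -640769668/32385 ≈ -19786.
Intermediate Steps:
D(X) = X + X² (D(X) = X + X*X = X + X²)
V(H, I) = 116 (V(H, I) = (-(1 - 1))*H + 116 = (-1*0)*H + 116 = 0*H + 116 = 0 + 116 = 116)
C = -58/32385 (C = (116/(-10795))/6 = (116*(-1/10795))/6 = (⅙)*(-116/10795) = -58/32385 ≈ -0.0017910)
(-11053 + C) + (-1736 - 6997) = (-11053 - 58/32385) + (-1736 - 6997) = -357951463/32385 - 8733 = -640769668/32385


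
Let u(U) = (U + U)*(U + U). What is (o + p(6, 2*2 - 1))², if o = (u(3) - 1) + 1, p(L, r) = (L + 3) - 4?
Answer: 1681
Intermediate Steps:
u(U) = 4*U² (u(U) = (2*U)*(2*U) = 4*U²)
p(L, r) = -1 + L (p(L, r) = (3 + L) - 4 = -1 + L)
o = 36 (o = (4*3² - 1) + 1 = (4*9 - 1) + 1 = (36 - 1) + 1 = 35 + 1 = 36)
(o + p(6, 2*2 - 1))² = (36 + (-1 + 6))² = (36 + 5)² = 41² = 1681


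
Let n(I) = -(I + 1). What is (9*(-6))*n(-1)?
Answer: 0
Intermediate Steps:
n(I) = -1 - I (n(I) = -(1 + I) = -1 - I)
(9*(-6))*n(-1) = (9*(-6))*(-1 - 1*(-1)) = -54*(-1 + 1) = -54*0 = 0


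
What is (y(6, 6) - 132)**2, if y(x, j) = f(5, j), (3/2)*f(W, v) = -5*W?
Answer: 198916/9 ≈ 22102.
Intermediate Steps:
f(W, v) = -10*W/3 (f(W, v) = 2*(-5*W)/3 = -10*W/3)
y(x, j) = -50/3 (y(x, j) = -10/3*5 = -50/3)
(y(6, 6) - 132)**2 = (-50/3 - 132)**2 = (-446/3)**2 = 198916/9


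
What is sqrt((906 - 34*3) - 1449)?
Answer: I*sqrt(645) ≈ 25.397*I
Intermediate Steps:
sqrt((906 - 34*3) - 1449) = sqrt((906 - 102) - 1449) = sqrt(804 - 1449) = sqrt(-645) = I*sqrt(645)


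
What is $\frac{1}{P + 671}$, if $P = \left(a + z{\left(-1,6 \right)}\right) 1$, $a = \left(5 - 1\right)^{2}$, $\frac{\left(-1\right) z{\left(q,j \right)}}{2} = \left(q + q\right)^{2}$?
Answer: $\frac{1}{679} \approx 0.0014728$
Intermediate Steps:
$z{\left(q,j \right)} = - 8 q^{2}$ ($z{\left(q,j \right)} = - 2 \left(q + q\right)^{2} = - 2 \left(2 q\right)^{2} = - 2 \cdot 4 q^{2} = - 8 q^{2}$)
$a = 16$ ($a = 4^{2} = 16$)
$P = 8$ ($P = \left(16 - 8 \left(-1\right)^{2}\right) 1 = \left(16 - 8\right) 1 = 8 \cdot 1 = 8$)
$\frac{1}{P + 671} = \frac{1}{8 + 671} = \frac{1}{679}$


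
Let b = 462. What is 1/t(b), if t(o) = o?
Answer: 1/462 ≈ 0.0021645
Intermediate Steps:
1/t(b) = 1/462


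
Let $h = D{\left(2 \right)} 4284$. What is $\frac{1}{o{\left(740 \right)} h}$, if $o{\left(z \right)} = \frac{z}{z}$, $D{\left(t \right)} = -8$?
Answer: $- \frac{1}{34272} \approx -2.9178 \cdot 10^{-5}$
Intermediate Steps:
$o{\left(z \right)} = 1$
$h = -34272$ ($h = \left(-8\right) 4284 = -34272$)
$\frac{1}{o{\left(740 \right)} h} = \frac{1}{1 \left(-34272\right)} = 1 \left(- \frac{1}{34272}\right) = - \frac{1}{34272}$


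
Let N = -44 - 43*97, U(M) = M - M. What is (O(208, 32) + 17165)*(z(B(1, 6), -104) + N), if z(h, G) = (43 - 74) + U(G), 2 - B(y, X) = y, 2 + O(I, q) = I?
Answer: -73757266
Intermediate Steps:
O(I, q) = -2 + I
U(M) = 0
B(y, X) = 2 - y
z(h, G) = -31 (z(h, G) = (43 - 74) + 0 = -31 + 0 = -31)
N = -4215 (N = -44 - 4171 = -4215)
(O(208, 32) + 17165)*(z(B(1, 6), -104) + N) = ((-2 + 208) + 17165)*(-31 - 4215) = (206 + 17165)*(-4246) = 17371*(-4246) = -73757266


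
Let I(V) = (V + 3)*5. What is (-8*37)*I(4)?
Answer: -10360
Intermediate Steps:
I(V) = 15 + 5*V (I(V) = (3 + V)*5 = 15 + 5*V)
(-8*37)*I(4) = (-8*37)*(15 + 5*4) = -296*(15 + 20) = -296*35 = -10360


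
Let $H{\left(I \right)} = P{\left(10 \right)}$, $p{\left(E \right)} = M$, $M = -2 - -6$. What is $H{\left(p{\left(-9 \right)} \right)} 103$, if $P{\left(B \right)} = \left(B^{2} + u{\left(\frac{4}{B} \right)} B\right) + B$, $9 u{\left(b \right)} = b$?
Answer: $\frac{102382}{9} \approx 11376.0$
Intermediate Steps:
$u{\left(b \right)} = \frac{b}{9}$
$M = 4$ ($M = -2 + 6 = 4$)
$p{\left(E \right)} = 4$
$P{\left(B \right)} = \frac{4}{9} + B + B^{2}$ ($P{\left(B \right)} = \left(B^{2} + \frac{4 \frac{1}{B}}{9} B\right) + B = \left(B^{2} + \frac{4}{9 B} B\right) + B = \left(B^{2} + \frac{4}{9}\right) + B = \left(\frac{4}{9} + B^{2}\right) + B = \frac{4}{9} + B + B^{2}$)
$H{\left(I \right)} = \frac{994}{9}$ ($H{\left(I \right)} = \frac{4}{9} + 10 + 10^{2} = \frac{4}{9} + 10 + 100 = \frac{994}{9}$)
$H{\left(p{\left(-9 \right)} \right)} 103 = \frac{994}{9} \cdot 103 = \frac{102382}{9}$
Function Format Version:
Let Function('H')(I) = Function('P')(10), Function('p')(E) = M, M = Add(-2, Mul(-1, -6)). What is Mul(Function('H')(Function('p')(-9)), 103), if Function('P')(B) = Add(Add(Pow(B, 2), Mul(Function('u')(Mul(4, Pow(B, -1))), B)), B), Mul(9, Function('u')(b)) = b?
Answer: Rational(102382, 9) ≈ 11376.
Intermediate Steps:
Function('u')(b) = Mul(Rational(1, 9), b)
M = 4 (M = Add(-2, 6) = 4)
Function('p')(E) = 4
Function('P')(B) = Add(Rational(4, 9), B, Pow(B, 2)) (Function('P')(B) = Add(Add(Pow(B, 2), Mul(Mul(Rational(1, 9), Mul(4, Pow(B, -1))), B)), B) = Add(Add(Pow(B, 2), Mul(Mul(Rational(4, 9), Pow(B, -1)), B)), B) = Add(Add(Pow(B, 2), Rational(4, 9)), B) = Add(Add(Rational(4, 9), Pow(B, 2)), B) = Add(Rational(4, 9), B, Pow(B, 2)))
Function('H')(I) = Rational(994, 9) (Function('H')(I) = Add(Rational(4, 9), 10, Pow(10, 2)) = Add(Rational(4, 9), 10, 100) = Rational(994, 9))
Mul(Function('H')(Function('p')(-9)), 103) = Mul(Rational(994, 9), 103) = Rational(102382, 9)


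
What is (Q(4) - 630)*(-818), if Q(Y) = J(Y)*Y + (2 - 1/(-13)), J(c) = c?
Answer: 6507190/13 ≈ 5.0055e+5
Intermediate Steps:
Q(Y) = 27/13 + Y² (Q(Y) = Y*Y + (2 - 1/(-13)) = Y² + (2 - 1*(-1/13)) = Y² + (2 + 1/13) = Y² + 27/13 = 27/13 + Y²)
(Q(4) - 630)*(-818) = ((27/13 + 4²) - 630)*(-818) = ((27/13 + 16) - 630)*(-818) = (235/13 - 630)*(-818) = -7955/13*(-818) = 6507190/13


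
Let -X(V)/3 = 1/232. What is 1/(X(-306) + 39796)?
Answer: 232/9232669 ≈ 2.5128e-5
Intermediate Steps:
X(V) = -3/232
1/(X(-306) + 39796) = 1/(-3/232 + 39796) = 1/(9232669/232) = 232/9232669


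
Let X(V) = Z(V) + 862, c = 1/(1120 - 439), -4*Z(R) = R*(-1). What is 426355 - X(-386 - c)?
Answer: 1159305799/2724 ≈ 4.2559e+5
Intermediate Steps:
Z(R) = R/4 (Z(R) = -R*(-1)/4 = -(-1)*R/4 = R/4)
c = 1/681 ≈ 0.0014684
X(V) = 862 + V/4 (X(V) = V/4 + 862 = 862 + V/4)
426355 - X(-386 - c) = 426355 - (862 + (-386 - 1*1/681)/4) = 426355 - (862 + (-386 - 1/681)/4) = 426355 - (862 + (1/4)*(-262867/681)) = 426355 - (862 - 262867/2724) = 426355 - 1*2085221/2724 = 426355 - 2085221/2724 = 1159305799/2724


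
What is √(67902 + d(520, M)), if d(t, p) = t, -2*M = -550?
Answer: √68422 ≈ 261.58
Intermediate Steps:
M = 275 (M = -½*(-550) = 275)
√(67902 + d(520, M)) = √(67902 + 520) = √68422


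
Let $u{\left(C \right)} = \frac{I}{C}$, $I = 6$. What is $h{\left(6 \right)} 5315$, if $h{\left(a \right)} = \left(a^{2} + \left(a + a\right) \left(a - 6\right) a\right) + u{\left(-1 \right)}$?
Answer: $159450$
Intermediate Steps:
$u{\left(C \right)} = \frac{6}{C}$
$h{\left(a \right)} = -6 + a^{2} + 2 a^{2} \left(-6 + a\right)$ ($h{\left(a \right)} = \left(a^{2} + \left(a + a\right) \left(a - 6\right) a\right) + \frac{6}{-1} = \left(a^{2} + 2 a \left(-6 + a\right) a\right) + 6 \left(-1\right) = \left(a^{2} + 2 a \left(-6 + a\right) a\right) - 6 = \left(a^{2} + 2 a^{2} \left(-6 + a\right)\right) - 6 = -6 + a^{2} + 2 a^{2} \left(-6 + a\right)$)
$h{\left(6 \right)} 5315 = \left(-6 - 11 \cdot 6^{2} + 2 \cdot 6^{3}\right) 5315 = \left(-6 - 396 + 2 \cdot 216\right) 5315 = \left(-6 - 396 + 432\right) 5315 = 30 \cdot 5315 = 159450$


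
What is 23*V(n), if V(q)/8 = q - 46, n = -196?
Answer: -44528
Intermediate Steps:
V(q) = -368 + 8*q (V(q) = 8*(q - 46) = 8*(-46 + q) = -368 + 8*q)
23*V(n) = 23*(-368 + 8*(-196)) = 23*(-368 - 1568) = 23*(-1936) = -44528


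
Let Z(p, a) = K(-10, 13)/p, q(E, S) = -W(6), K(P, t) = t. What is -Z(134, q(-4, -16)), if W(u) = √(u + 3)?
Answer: -13/134 ≈ -0.097015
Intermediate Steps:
W(u) = √(3 + u)
q(E, S) = -3 (q(E, S) = -√(3 + 6) = -√9 = -1*3 = -3)
Z(p, a) = 13/p
-Z(134, q(-4, -16)) = -13/134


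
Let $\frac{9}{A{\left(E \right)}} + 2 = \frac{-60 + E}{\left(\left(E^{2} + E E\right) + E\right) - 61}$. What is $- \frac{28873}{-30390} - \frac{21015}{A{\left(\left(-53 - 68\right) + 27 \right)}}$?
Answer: $\frac{277496568949}{59149070} \approx 4691.5$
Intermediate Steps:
$A{\left(E \right)} = \frac{9}{-2 + \frac{-60 + E}{-61 + E + 2 E^{2}}}$ ($A{\left(E \right)} = \frac{9}{-2 + \frac{-60 + E}{\left(\left(E^{2} + E E\right) + E\right) - 61}} = \frac{9}{-2 + \frac{-60 + E}{\left(\left(E^{2} + E^{2}\right) + E\right) - 61}} = \frac{9}{-2 + \frac{-60 + E}{\left(2 E^{2} + E\right) - 61}} = \frac{9}{-2 + \frac{-60 + E}{\left(E + 2 E^{2}\right) - 61}} = \frac{9}{-2 + \frac{-60 + E}{-61 + E + 2 E^{2}}}$)
$- \frac{28873}{-30390} - \frac{21015}{A{\left(\left(-53 - 68\right) + 27 \right)}} = - \frac{28873}{-30390} - \frac{21015}{9 \frac{1}{-62 + \left(\left(-53 - 68\right) + 27\right) + 4 \left(\left(-53 - 68\right) + 27\right)^{2}} \left(61 - \left(\left(-53 - 68\right) + 27\right) - 2 \left(\left(-53 - 68\right) + 27\right)^{2}\right)} = \left(-28873\right) \left(- \frac{1}{30390}\right) - \frac{21015}{9 \frac{1}{-62 + \left(-121 + 27\right) + 4 \left(-121 + 27\right)^{2}} \left(61 - \left(-121 + 27\right) - 2 \left(-121 + 27\right)^{2}\right)} = \frac{28873}{30390} - \frac{21015}{9 \frac{1}{-62 - 94 + 4 \left(-94\right)^{2}} \left(61 - -94 - 2 \left(-94\right)^{2}\right)} = \frac{28873}{30390} - \frac{21015}{9 \frac{1}{-62 - 94 + 4 \cdot 8836} \left(61 + 94 - 17672\right)} = \frac{28873}{30390} - \frac{21015}{9 \frac{1}{-62 - 94 + 35344} \left(61 + 94 - 17672\right)} = \frac{28873}{30390} - \frac{21015}{9 \cdot \frac{1}{35188} \left(-17517\right)} = \frac{28873}{30390} - \frac{21015}{- \frac{157653}{35188}} = \frac{28873}{30390} - - \frac{82163980}{17517} = \frac{28873}{30390} + \frac{82163980}{17517} = \frac{277496568949}{59149070}$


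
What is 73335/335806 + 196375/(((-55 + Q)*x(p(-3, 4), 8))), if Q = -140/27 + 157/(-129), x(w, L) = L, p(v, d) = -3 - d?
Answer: -2013659169195/5039776448 ≈ -399.55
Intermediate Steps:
Q = -7433/1161 (Q = -140*1/27 + 157*(-1/129) = -140/27 - 157/129 = -7433/1161 ≈ -6.4022)
73335/335806 + 196375/(((-55 + Q)*x(p(-3, 4), 8))) = 73335/335806 + 196375/(((-55 - 7433/1161)*8)) = 73335*(1/335806) + 196375/((-71288/1161*8)) = 73335/335806 + 196375/(-570304/1161) = 73335/335806 + 196375*(-1161/570304) = 73335/335806 - 227991375/570304 = -2013659169195/5039776448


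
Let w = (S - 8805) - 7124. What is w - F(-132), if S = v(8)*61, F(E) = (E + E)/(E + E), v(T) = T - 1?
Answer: -15503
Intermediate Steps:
v(T) = -1 + T
F(E) = 1 (F(E) = (2*E)/((2*E)) = (2*E)*(1/(2*E)) = 1)
S = 427 (S = (-1 + 8)*61 = 7*61 = 427)
w = -15502 (w = (427 - 8805) - 7124 = -8378 - 7124 = -15502)
w - F(-132) = -15502 - 1*1 = -15502 - 1 = -15503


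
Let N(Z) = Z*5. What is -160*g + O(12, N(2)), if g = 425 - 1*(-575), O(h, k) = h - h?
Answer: -160000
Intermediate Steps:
N(Z) = 5*Z
O(h, k) = 0
g = 1000 (g = 425 + 575 = 1000)
-160*g + O(12, N(2)) = -160*1000 + 0 = -160000 + 0 = -160000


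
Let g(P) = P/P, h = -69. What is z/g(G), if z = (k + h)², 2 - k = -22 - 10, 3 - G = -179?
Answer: 1225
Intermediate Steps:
G = 182 (G = 3 - 1*(-179) = 3 + 179 = 182)
k = 34 (k = 2 - (-22 - 10) = 2 - 1*(-32) = 2 + 32 = 34)
z = 1225 (z = (34 - 69)² = (-35)² = 1225)
g(P) = 1
z/g(G) = 1225/1 = 1225*1 = 1225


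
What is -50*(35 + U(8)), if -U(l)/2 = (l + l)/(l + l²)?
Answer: -15550/9 ≈ -1727.8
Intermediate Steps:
U(l) = -4*l/(l + l²) (U(l) = -2*(l + l)/(l + l²) = -2*2*l/(l + l²) = -4*l/(l + l²))
-50*(35 + U(8)) = -50*(35 - 4/(1 + 8)) = -50*(35 - 4/9) = -50*311/9 = -15550/9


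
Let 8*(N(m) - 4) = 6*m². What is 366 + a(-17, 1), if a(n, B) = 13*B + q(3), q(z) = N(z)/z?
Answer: 4591/12 ≈ 382.58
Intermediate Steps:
N(m) = 4 + 3*m²/4 (N(m) = 4 + (6*m²)/8 = 4 + 3*m²/4)
q(z) = (4 + 3*z²/4)/z
a(n, B) = 43/12 + 13*B (a(n, B) = 13*B + (4/3 + (¾)*3) = 13*B + (4*(⅓) + 9/4) = 13*B + (4/3 + 9/4) = 13*B + 43/12 = 43/12 + 13*B)
366 + a(-17, 1) = 366 + (43/12 + 13*1) = 366 + (43/12 + 13) = 366 + 199/12 = 4591/12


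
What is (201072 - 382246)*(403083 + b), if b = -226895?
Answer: -31920684712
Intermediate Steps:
(201072 - 382246)*(403083 + b) = (201072 - 382246)*(403083 - 226895) = -181174*176188 = -31920684712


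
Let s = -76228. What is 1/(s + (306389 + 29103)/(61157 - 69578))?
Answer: -8421/642251480 ≈ -1.3112e-5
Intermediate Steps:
1/(s + (306389 + 29103)/(61157 - 69578)) = 1/(-76228 + (306389 + 29103)/(61157 - 69578)) = 1/(-76228 + 335492/(-8421)) = 1/(-76228 + 335492*(-1/8421)) = 1/(-76228 - 335492/8421) = 1/(-642251480/8421) = -8421/642251480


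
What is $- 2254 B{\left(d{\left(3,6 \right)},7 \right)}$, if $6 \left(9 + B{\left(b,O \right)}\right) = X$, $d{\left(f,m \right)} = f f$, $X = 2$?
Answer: $\frac{58604}{3} \approx 19535.0$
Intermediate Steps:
$d{\left(f,m \right)} = f^{2}$
$B{\left(b,O \right)} = - \frac{26}{3}$ ($B{\left(b,O \right)} = -9 + \frac{1}{6} \cdot 2 = -9 + \frac{1}{3} = - \frac{26}{3}$)
$- 2254 B{\left(d{\left(3,6 \right)},7 \right)} = \left(-2254\right) \left(- \frac{26}{3}\right) = \frac{58604}{3}$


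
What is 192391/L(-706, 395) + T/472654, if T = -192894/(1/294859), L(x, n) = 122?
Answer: -263384712373/2217838 ≈ -1.1876e+5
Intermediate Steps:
T = -56876531946 (T = -192894/1/294859 = -192894*294859 = -56876531946)
192391/L(-706, 395) + T/472654 = 192391/122 - 56876531946/472654 = 192391*(1/122) - 56876531946*1/472654 = 192391/122 - 2187558921/18179 = -263384712373/2217838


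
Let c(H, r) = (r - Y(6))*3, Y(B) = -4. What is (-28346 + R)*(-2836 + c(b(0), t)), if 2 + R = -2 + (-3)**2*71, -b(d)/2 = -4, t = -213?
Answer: 95963193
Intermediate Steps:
b(d) = 8 (b(d) = -2*(-4) = 8)
R = 635 (R = -2 + (-2 + (-3)**2*71) = -2 + (-2 + 9*71) = -2 + (-2 + 639) = -2 + 637 = 635)
c(H, r) = 12 + 3*r (c(H, r) = (r - 1*(-4))*3 = (r + 4)*3 = (4 + r)*3 = 12 + 3*r)
(-28346 + R)*(-2836 + c(b(0), t)) = (-28346 + 635)*(-2836 + (12 + 3*(-213))) = -27711*(-2836 + (12 - 639)) = -27711*(-2836 - 627) = -27711*(-3463) = 95963193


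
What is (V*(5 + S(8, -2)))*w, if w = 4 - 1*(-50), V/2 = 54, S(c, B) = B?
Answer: 17496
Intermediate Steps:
V = 108 (V = 2*54 = 108)
w = 54 (w = 4 + 50 = 54)
(V*(5 + S(8, -2)))*w = (108*(5 - 2))*54 = (108*3)*54 = 324*54 = 17496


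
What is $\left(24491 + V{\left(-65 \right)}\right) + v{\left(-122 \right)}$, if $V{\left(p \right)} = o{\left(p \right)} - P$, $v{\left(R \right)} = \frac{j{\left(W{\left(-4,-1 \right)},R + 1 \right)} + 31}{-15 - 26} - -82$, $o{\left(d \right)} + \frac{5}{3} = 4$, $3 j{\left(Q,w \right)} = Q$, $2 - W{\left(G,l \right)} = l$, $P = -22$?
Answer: $\frac{3025376}{123} \approx 24597.0$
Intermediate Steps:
$W{\left(G,l \right)} = 2 - l$
$j{\left(Q,w \right)} = \frac{Q}{3}$
$o{\left(d \right)} = \frac{7}{3}$ ($o{\left(d \right)} = - \frac{5}{3} + 4 = \frac{7}{3}$)
$v{\left(R \right)} = \frac{3330}{41}$ ($v{\left(R \right)} = \frac{\frac{2 - -1}{3} + 31}{-15 - 26} - -82 = \frac{\frac{2 + 1}{3} + 31}{-41} + 82 = \left(\frac{1}{3} \cdot 3 + 31\right) \left(- \frac{1}{41}\right) + 82 = \left(1 + 31\right) \left(- \frac{1}{41}\right) + 82 = 32 \left(- \frac{1}{41}\right) + 82 = - \frac{32}{41} + 82 = \frac{3330}{41}$)
$V{\left(p \right)} = \frac{73}{3}$ ($V{\left(p \right)} = \frac{7}{3} - -22 = \frac{7}{3} + 22 = \frac{73}{3}$)
$\left(24491 + V{\left(-65 \right)}\right) + v{\left(-122 \right)} = \left(24491 + \frac{73}{3}\right) + \frac{3330}{41} = \frac{73546}{3} + \frac{3330}{41} = \frac{3025376}{123}$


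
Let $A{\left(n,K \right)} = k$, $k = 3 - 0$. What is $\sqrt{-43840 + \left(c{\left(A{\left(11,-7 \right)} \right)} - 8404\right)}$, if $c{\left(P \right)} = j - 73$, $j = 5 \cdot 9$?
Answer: $132 i \sqrt{3} \approx 228.63 i$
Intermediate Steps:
$j = 45$
$k = 3$ ($k = 3 + 0 = 3$)
$A{\left(n,K \right)} = 3$
$c{\left(P \right)} = -28$ ($c{\left(P \right)} = 45 - 73 = -28$)
$\sqrt{-43840 + \left(c{\left(A{\left(11,-7 \right)} \right)} - 8404\right)} = \sqrt{-43840 - 8432} = \sqrt{-52272} = 132 i \sqrt{3}$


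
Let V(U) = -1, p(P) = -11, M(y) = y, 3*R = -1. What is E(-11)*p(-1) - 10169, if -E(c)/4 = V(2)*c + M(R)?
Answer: -29099/3 ≈ -9699.7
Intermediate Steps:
R = -1/3 (R = (1/3)*(-1) = -1/3 ≈ -0.33333)
E(c) = 4/3 + 4*c (E(c) = -4*(-c - 1/3) = -4*(-1/3 - c) = 4/3 + 4*c)
E(-11)*p(-1) - 10169 = (4/3 + 4*(-11))*(-11) - 10169 = (4/3 - 44)*(-11) - 10169 = -128/3*(-11) - 10169 = 1408/3 - 10169 = -29099/3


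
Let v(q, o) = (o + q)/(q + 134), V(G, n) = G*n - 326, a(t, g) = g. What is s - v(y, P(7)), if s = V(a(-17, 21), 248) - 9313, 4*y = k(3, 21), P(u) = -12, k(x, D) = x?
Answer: -2388264/539 ≈ -4430.9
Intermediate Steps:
V(G, n) = -326 + G*n
y = 3/4 (y = (1/4)*3 = 3/4 ≈ 0.75000)
v(q, o) = (o + q)/(134 + q)
s = -4431 (s = (-326 + 21*248) - 9313 = (-326 + 5208) - 9313 = 4882 - 9313 = -4431)
s - v(y, P(7)) = -4431 - (-12 + 3/4)/(134 + 3/4) = -4431 - (-45)/(539/4*4) = -4431 - 4*(-45)/(539*4) = -4431 - 1*(-45/539) = -4431 + 45/539 = -2388264/539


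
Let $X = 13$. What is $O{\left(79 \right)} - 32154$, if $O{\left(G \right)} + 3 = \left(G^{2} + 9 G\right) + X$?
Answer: $-25192$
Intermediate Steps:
$O{\left(G \right)} = 10 + G^{2} + 9 G$ ($O{\left(G \right)} = -3 + \left(\left(G^{2} + 9 G\right) + 13\right) = -3 + \left(13 + G^{2} + 9 G\right) = 10 + G^{2} + 9 G$)
$O{\left(79 \right)} - 32154 = \left(10 + 79^{2} + 9 \cdot 79\right) - 32154 = \left(10 + 6241 + 711\right) - 32154 = 6962 - 32154 = -25192$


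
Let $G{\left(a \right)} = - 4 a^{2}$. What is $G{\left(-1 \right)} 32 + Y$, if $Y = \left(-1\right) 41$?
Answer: $-169$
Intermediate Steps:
$Y = -41$
$G{\left(-1 \right)} 32 + Y = - 4 \left(-1\right)^{2} \cdot 32 - 41 = \left(-4\right) 1 \cdot 32 - 41 = \left(-4\right) 32 - 41 = -128 - 41 = -169$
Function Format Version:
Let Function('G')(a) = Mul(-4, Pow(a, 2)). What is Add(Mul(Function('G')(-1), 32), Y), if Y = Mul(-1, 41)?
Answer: -169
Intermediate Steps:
Y = -41
Add(Mul(Function('G')(-1), 32), Y) = Add(Mul(Mul(-4, Pow(-1, 2)), 32), -41) = Add(Mul(Mul(-4, 1), 32), -41) = Add(Mul(-4, 32), -41) = Add(-128, -41) = -169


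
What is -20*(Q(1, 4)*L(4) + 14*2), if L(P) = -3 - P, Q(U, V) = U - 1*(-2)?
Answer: -140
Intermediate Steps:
Q(U, V) = 2 + U (Q(U, V) = U + 2 = 2 + U)
-20*(Q(1, 4)*L(4) + 14*2) = -20*((2 + 1)*(-3 - 1*4) + 14*2) = -20*(3*(-3 - 4) + 28) = -20*(3*(-7) + 28) = -20*(-21 + 28) = -20*7 = -140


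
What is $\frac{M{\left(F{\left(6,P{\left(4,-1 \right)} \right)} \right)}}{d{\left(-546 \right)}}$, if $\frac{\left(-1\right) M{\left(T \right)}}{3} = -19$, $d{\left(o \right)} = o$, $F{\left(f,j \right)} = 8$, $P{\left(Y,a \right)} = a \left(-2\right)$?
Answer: $- \frac{19}{182} \approx -0.1044$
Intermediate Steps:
$P{\left(Y,a \right)} = - 2 a$
$M{\left(T \right)} = 57$ ($M{\left(T \right)} = \left(-3\right) \left(-19\right) = 57$)
$\frac{M{\left(F{\left(6,P{\left(4,-1 \right)} \right)} \right)}}{d{\left(-546 \right)}} = \frac{57}{-546} = 57 \left(- \frac{1}{546}\right) = - \frac{19}{182}$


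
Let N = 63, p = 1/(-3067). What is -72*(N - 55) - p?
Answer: -1766591/3067 ≈ -576.00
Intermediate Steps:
p = -1/3067 ≈ -0.00032605
-72*(N - 55) - p = -72*(63 - 55) - 1*(-1/3067) = -72*8 + 1/3067 = -576 + 1/3067 = -1766591/3067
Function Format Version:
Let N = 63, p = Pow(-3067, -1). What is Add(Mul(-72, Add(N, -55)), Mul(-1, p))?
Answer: Rational(-1766591, 3067) ≈ -576.00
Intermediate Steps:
p = Rational(-1, 3067) ≈ -0.00032605
Add(Mul(-72, Add(N, -55)), Mul(-1, p)) = Add(Mul(-72, Add(63, -55)), Mul(-1, Rational(-1, 3067))) = Add(Mul(-72, 8), Rational(1, 3067)) = Add(-576, Rational(1, 3067)) = Rational(-1766591, 3067)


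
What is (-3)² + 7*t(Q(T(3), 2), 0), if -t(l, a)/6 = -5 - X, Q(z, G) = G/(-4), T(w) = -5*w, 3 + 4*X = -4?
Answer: 291/2 ≈ 145.50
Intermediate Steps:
X = -7/4 (X = -¾ + (¼)*(-4) = -¾ - 1 = -7/4 ≈ -1.7500)
Q(z, G) = -G/4 (Q(z, G) = G*(-¼) = -G/4)
t(l, a) = 39/2 (t(l, a) = -6*(-5 - 1*(-7/4)) = -6*(-5 + 7/4) = -6*(-13/4) = 39/2)
(-3)² + 7*t(Q(T(3), 2), 0) = (-3)² + 7*(39/2) = 9 + 273/2 = 291/2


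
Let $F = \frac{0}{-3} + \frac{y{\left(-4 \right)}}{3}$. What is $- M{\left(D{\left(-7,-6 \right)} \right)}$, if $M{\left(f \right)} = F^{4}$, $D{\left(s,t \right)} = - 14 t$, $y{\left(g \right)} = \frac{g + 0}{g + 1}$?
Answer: $- \frac{256}{6561} \approx -0.039018$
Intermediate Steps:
$y{\left(g \right)} = \frac{g}{1 + g}$
$F = \frac{4}{9}$ ($F = \frac{0}{-3} + \frac{\left(-4\right) \frac{1}{1 - 4}}{3} = 0 \left(- \frac{1}{3}\right) + - \frac{4}{-3} \cdot \frac{1}{3} = 0 + \left(-4\right) \left(- \frac{1}{3}\right) \frac{1}{3} = 0 + \frac{4}{3} \cdot \frac{1}{3} = 0 + \frac{4}{9} = \frac{4}{9} \approx 0.44444$)
$M{\left(f \right)} = \frac{256}{6561}$ ($M{\left(f \right)} = \left(\frac{4}{9}\right)^{4} = \frac{256}{6561}$)
$- M{\left(D{\left(-7,-6 \right)} \right)} = \left(-1\right) \frac{256}{6561} = - \frac{256}{6561}$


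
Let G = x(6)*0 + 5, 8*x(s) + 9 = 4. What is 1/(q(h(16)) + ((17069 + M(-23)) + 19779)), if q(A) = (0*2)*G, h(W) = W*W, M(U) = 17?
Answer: 1/36865 ≈ 2.7126e-5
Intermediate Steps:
x(s) = -5/8 (x(s) = -9/8 + (1/8)*4 = -9/8 + 1/2 = -5/8)
G = 5 (G = -5/8*0 + 5 = 0 + 5 = 5)
h(W) = W**2
q(A) = 0 (q(A) = (0*2)*5 = 0*5 = 0)
1/(q(h(16)) + ((17069 + M(-23)) + 19779)) = 1/(0 + ((17069 + 17) + 19779)) = 1/(0 + (17086 + 19779)) = 1/(0 + 36865) = 1/36865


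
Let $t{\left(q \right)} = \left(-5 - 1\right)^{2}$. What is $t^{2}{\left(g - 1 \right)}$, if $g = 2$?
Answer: $1296$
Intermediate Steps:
$t{\left(q \right)} = 36$ ($t{\left(q \right)} = \left(-6\right)^{2} = 36$)
$t^{2}{\left(g - 1 \right)} = 36^{2} = 1296$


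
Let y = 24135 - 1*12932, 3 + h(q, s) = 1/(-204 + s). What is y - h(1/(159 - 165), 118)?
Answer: 963717/86 ≈ 11206.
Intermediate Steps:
h(q, s) = -3 + 1/(-204 + s)
y = 11203 (y = 24135 - 12932 = 11203)
y - h(1/(159 - 165), 118) = 11203 - (613 - 3*118)/(-204 + 118) = 11203 - (613 - 354)/(-86) = 11203 - (-1)*259/86 = 11203 - 1*(-259/86) = 11203 + 259/86 = 963717/86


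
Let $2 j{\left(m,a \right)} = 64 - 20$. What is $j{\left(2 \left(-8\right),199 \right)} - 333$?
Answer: $-311$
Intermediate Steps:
$j{\left(m,a \right)} = 22$ ($j{\left(m,a \right)} = \frac{64 - 20}{2} = \frac{1}{2} \cdot 44 = 22$)
$j{\left(2 \left(-8\right),199 \right)} - 333 = 22 - 333 = -311$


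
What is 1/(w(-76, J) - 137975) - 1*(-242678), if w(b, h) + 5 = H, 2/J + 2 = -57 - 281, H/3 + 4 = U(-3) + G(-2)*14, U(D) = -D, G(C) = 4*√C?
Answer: 4620434955507703/19039364737 - 168*I*√2/19039364737 ≈ 2.4268e+5 - 1.2479e-8*I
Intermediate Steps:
H = -3 + 168*I*√2 (H = -12 + 3*(-1*(-3) + (4*√(-2))*14) = -12 + 3*(3 + (4*(I*√2))*14) = -12 + 3*(3 + (4*I*√2)*14) = -12 + 3*(3 + 56*I*√2) = -12 + (9 + 168*I*√2) = -3 + 168*I*√2 ≈ -3.0 + 237.59*I)
J = -1/170 (J = 2/(-2 + (-57 - 281)) = 2/(-2 - 338) = 2/(-340) = 2*(-1/340) = -1/170 ≈ -0.0058824)
w(b, h) = -8 + 168*I*√2 (w(b, h) = -5 + (-3 + 168*I*√2) = -8 + 168*I*√2)
1/(w(-76, J) - 137975) - 1*(-242678) = 1/((-8 + 168*I*√2) - 137975) - 1*(-242678) = 1/(-137983 + 168*I*√2) + 242678 = 242678 + 1/(-137983 + 168*I*√2)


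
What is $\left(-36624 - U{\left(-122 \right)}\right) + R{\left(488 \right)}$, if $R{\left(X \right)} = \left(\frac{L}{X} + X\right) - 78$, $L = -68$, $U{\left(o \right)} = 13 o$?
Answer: $- \frac{4224633}{122} \approx -34628.0$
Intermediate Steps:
$R{\left(X \right)} = -78 + X - \frac{68}{X}$ ($R{\left(X \right)} = \left(- \frac{68}{X} + X\right) - 78 = \left(X - \frac{68}{X}\right) - 78 = -78 + X - \frac{68}{X}$)
$\left(-36624 - U{\left(-122 \right)}\right) + R{\left(488 \right)} = \left(-36624 - 13 \left(-122\right)\right) - \left(-410 + \frac{17}{122}\right) = \left(-36624 - -1586\right) - - \frac{50003}{122} = \left(-36624 + 1586\right) - - \frac{50003}{122} = -35038 + \frac{50003}{122} = - \frac{4224633}{122}$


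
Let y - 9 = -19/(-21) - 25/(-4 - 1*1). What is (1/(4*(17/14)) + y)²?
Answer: 116402521/509796 ≈ 228.33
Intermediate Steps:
y = 313/21 (y = 9 + (-19/(-21) - 25/(-4 - 1*1)) = 9 + (-19*(-1/21) - 25/(-4 - 1)) = 9 + (19/21 - 25/(-5)) = 9 + (19/21 - 25*(-⅕)) = 9 + (19/21 + 5) = 9 + 124/21 = 313/21 ≈ 14.905)
(1/(4*(17/14)) + y)² = (1/(4*(17/14)) + 313/21)² = (1/(34/7) + 313/21)² = (7/34 + 313/21)² = (10789/714)² = 116402521/509796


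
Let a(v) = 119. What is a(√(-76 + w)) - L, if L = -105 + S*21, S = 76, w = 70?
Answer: -1372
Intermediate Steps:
L = 1491 (L = -105 + 76*21 = -105 + 1596 = 1491)
a(√(-76 + w)) - L = 119 - 1*1491 = 119 - 1491 = -1372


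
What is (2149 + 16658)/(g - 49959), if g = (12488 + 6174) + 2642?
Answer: -18807/28655 ≈ -0.65633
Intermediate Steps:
g = 21304 (g = 18662 + 2642 = 21304)
(2149 + 16658)/(g - 49959) = (2149 + 16658)/(21304 - 49959) = 18807/(-28655) = 18807*(-1/28655) = -18807/28655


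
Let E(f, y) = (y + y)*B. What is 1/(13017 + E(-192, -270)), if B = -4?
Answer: 1/15177 ≈ 6.5889e-5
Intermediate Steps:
E(f, y) = -8*y (E(f, y) = (y + y)*(-4) = (2*y)*(-4) = -8*y)
1/(13017 + E(-192, -270)) = 1/(13017 - 8*(-270)) = 1/(13017 + 2160) = 1/15177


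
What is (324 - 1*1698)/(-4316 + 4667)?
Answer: -458/117 ≈ -3.9145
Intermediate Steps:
(324 - 1*1698)/(-4316 + 4667) = (324 - 1698)/351 = -1374*1/351 = -458/117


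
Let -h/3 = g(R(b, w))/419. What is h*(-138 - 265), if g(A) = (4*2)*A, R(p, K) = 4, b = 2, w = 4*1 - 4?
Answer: 38688/419 ≈ 92.334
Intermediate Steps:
w = 0 (w = 4 - 4 = 0)
g(A) = 8*A
h = -96/419 (h = -3*8*4/419 = -96/419 ≈ -0.22912)
h*(-138 - 265) = -96*(-138 - 265)/419 = -96/419*(-403) = 38688/419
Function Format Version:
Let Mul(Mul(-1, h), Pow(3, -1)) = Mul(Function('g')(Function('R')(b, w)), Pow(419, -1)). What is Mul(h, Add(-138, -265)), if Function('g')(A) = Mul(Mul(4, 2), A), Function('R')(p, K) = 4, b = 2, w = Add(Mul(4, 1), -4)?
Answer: Rational(38688, 419) ≈ 92.334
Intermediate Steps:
w = 0 (w = Add(4, -4) = 0)
Function('g')(A) = Mul(8, A)
h = Rational(-96, 419) (h = Mul(-3, Mul(Mul(8, 4), Pow(419, -1))) = Mul(-3, Mul(32, Rational(1, 419))) = Mul(-3, Rational(32, 419)) = Rational(-96, 419) ≈ -0.22912)
Mul(h, Add(-138, -265)) = Mul(Rational(-96, 419), Add(-138, -265)) = Mul(Rational(-96, 419), -403) = Rational(38688, 419)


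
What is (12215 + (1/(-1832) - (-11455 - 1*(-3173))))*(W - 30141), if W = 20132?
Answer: -375842984527/1832 ≈ -2.0515e+8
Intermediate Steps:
(12215 + (1/(-1832) - (-11455 - 1*(-3173))))*(W - 30141) = (12215 + (1/(-1832) - (-11455 - 1*(-3173))))*(20132 - 30141) = (12215 + (-1/1832 - (-11455 + 3173)))*(-10009) = (12215 + (-1/1832 - 1*(-8282)))*(-10009) = (12215 + (-1/1832 + 8282))*(-10009) = (12215 + 15172623/1832)*(-10009) = (37550503/1832)*(-10009) = -375842984527/1832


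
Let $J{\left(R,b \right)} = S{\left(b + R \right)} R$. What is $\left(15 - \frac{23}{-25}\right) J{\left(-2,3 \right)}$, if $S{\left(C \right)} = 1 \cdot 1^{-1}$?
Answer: $- \frac{796}{25} \approx -31.84$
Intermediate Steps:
$S{\left(C \right)} = 1$ ($S{\left(C \right)} = 1 \cdot 1 = 1$)
$J{\left(R,b \right)} = R$ ($J{\left(R,b \right)} = 1 R = R$)
$\left(15 - \frac{23}{-25}\right) J{\left(-2,3 \right)} = \left(15 - \frac{23}{-25}\right) \left(-2\right) = \left(15 - - \frac{23}{25}\right) \left(-2\right) = \left(15 + \frac{23}{25}\right) \left(-2\right) = \frac{398}{25} \left(-2\right) = - \frac{796}{25}$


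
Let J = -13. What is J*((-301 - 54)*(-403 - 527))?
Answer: -4291950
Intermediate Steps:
J*((-301 - 54)*(-403 - 527)) = -13*(-301 - 54)*(-403 - 527) = -(-4615)*(-930) = -13*330150 = -4291950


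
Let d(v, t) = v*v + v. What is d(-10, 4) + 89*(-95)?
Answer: -8365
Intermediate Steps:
d(v, t) = v + v**2 (d(v, t) = v**2 + v = v + v**2)
d(-10, 4) + 89*(-95) = -10*(1 - 10) + 89*(-95) = -10*(-9) - 8455 = 90 - 8455 = -8365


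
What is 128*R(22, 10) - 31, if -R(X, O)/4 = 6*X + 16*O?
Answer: -149535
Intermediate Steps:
R(X, O) = -64*O - 24*X (R(X, O) = -4*(6*X + 16*O) = -64*O - 24*X)
128*R(22, 10) - 31 = 128*(-64*10 - 24*22) - 31 = 128*(-640 - 528) - 31 = 128*(-1168) - 31 = -149504 - 31 = -149535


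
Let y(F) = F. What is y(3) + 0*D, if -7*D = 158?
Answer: 3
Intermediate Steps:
D = -158/7 (D = -1/7*158 = -158/7 ≈ -22.571)
y(3) + 0*D = 3 + 0*(-158/7) = 3 + 0 = 3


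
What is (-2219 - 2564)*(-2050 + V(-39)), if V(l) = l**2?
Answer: 2530207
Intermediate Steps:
(-2219 - 2564)*(-2050 + V(-39)) = (-2219 - 2564)*(-2050 + (-39)**2) = -4783*(-2050 + 1521) = -4783*(-529) = 2530207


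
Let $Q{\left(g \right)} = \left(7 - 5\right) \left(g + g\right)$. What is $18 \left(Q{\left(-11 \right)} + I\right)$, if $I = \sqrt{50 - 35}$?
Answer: $-792 + 18 \sqrt{15} \approx -722.29$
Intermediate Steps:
$Q{\left(g \right)} = 4 g$ ($Q{\left(g \right)} = 2 \cdot 2 g = 4 g$)
$I = \sqrt{15}$ ($I = \sqrt{50 - 35} = \sqrt{15} \approx 3.873$)
$18 \left(Q{\left(-11 \right)} + I\right) = 18 \left(4 \left(-11\right) + \sqrt{15}\right) = 18 \left(-44 + \sqrt{15}\right) = -792 + 18 \sqrt{15}$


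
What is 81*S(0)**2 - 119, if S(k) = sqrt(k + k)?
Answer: -119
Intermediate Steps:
S(k) = sqrt(2)*sqrt(k) (S(k) = sqrt(2*k) = sqrt(2)*sqrt(k))
81*S(0)**2 - 119 = 81*(sqrt(2)*sqrt(0))**2 - 119 = 81*(sqrt(2)*0)**2 - 119 = 81*0**2 - 119 = 81*0 - 119 = 0 - 119 = -119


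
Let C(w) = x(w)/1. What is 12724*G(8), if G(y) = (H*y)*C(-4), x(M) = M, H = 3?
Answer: -1221504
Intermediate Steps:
C(w) = w (C(w) = w/1 = w*1 = w)
G(y) = -12*y (G(y) = (3*y)*(-4) = -12*y)
12724*G(8) = 12724*(-12*8) = 12724*(-96) = -1221504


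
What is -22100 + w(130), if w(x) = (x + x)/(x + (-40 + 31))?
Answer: -2673840/121 ≈ -22098.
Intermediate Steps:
w(x) = 2*x/(-9 + x) (w(x) = (2*x)/(x - 9) = (2*x)/(-9 + x) = 2*x/(-9 + x))
-22100 + w(130) = -22100 + 2*130/(-9 + 130) = -22100 + 2*130/121 = -22100 + 2*130*(1/121) = -22100 + 260/121 = -2673840/121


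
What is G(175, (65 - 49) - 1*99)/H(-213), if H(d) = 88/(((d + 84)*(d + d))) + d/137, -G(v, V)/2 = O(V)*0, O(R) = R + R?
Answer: 0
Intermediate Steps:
O(R) = 2*R
G(v, V) = 0 (G(v, V) = -2*2*V*0 = -2*0 = 0)
H(d) = d/137 + 44/(d*(84 + d)) (H(d) = 88/(((84 + d)*(2*d))) + d*(1/137) = 88/((2*d*(84 + d))) + d/137 = 88*(1/(2*d*(84 + d))) + d/137 = 44/(d*(84 + d)) + d/137 = d/137 + 44/(d*(84 + d)))
G(175, (65 - 49) - 1*99)/H(-213) = 0/(((1/137)*(6028 + (-213)³ + 84*(-213)²)/(-213*(84 - 213)))) = 0/(((1/137)*(-1/213)*(6028 - 9663597 + 84*45369)/(-129))) = 0/(((1/137)*(-1/213)*(-1/129)*(6028 - 9663597 + 3810996))) = 0/(((1/137)*(-1/213)*(-1/129)*(-5846573))) = 0/(-5846573/3764349) = 0*(-3764349/5846573) = 0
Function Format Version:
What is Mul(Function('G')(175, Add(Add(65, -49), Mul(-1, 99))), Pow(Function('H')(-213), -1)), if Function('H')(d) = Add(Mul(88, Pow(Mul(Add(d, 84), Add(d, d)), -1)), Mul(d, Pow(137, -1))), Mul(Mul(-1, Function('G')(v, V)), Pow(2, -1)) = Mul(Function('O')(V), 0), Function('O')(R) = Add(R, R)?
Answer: 0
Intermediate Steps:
Function('O')(R) = Mul(2, R)
Function('G')(v, V) = 0 (Function('G')(v, V) = Mul(-2, Mul(Mul(2, V), 0)) = Mul(-2, 0) = 0)
Function('H')(d) = Add(Mul(Rational(1, 137), d), Mul(44, Pow(d, -1), Pow(Add(84, d), -1))) (Function('H')(d) = Add(Mul(88, Pow(Mul(Add(84, d), Mul(2, d)), -1)), Mul(d, Rational(1, 137))) = Add(Mul(88, Pow(Mul(2, d, Add(84, d)), -1)), Mul(Rational(1, 137), d)) = Add(Mul(88, Mul(Rational(1, 2), Pow(d, -1), Pow(Add(84, d), -1))), Mul(Rational(1, 137), d)) = Add(Mul(44, Pow(d, -1), Pow(Add(84, d), -1)), Mul(Rational(1, 137), d)) = Add(Mul(Rational(1, 137), d), Mul(44, Pow(d, -1), Pow(Add(84, d), -1))))
Mul(Function('G')(175, Add(Add(65, -49), Mul(-1, 99))), Pow(Function('H')(-213), -1)) = Mul(0, Pow(Mul(Rational(1, 137), Pow(-213, -1), Pow(Add(84, -213), -1), Add(6028, Pow(-213, 3), Mul(84, Pow(-213, 2)))), -1)) = Mul(0, Pow(Mul(Rational(1, 137), Rational(-1, 213), Pow(-129, -1), Add(6028, -9663597, Mul(84, 45369))), -1)) = Mul(0, Pow(Mul(Rational(1, 137), Rational(-1, 213), Rational(-1, 129), Add(6028, -9663597, 3810996)), -1)) = Mul(0, Pow(Mul(Rational(1, 137), Rational(-1, 213), Rational(-1, 129), -5846573), -1)) = Mul(0, Pow(Rational(-5846573, 3764349), -1)) = Mul(0, Rational(-3764349, 5846573)) = 0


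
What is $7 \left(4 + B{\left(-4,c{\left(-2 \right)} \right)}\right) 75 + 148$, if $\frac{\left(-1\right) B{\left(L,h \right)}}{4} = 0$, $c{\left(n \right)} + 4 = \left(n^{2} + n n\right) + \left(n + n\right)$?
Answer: $2248$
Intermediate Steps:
$c{\left(n \right)} = -4 + 2 n + 2 n^{2}$ ($c{\left(n \right)} = -4 + \left(\left(n^{2} + n n\right) + \left(n + n\right)\right) = -4 + \left(\left(n^{2} + n^{2}\right) + 2 n\right) = -4 + \left(2 n^{2} + 2 n\right) = -4 + \left(2 n + 2 n^{2}\right) = -4 + 2 n + 2 n^{2}$)
$B{\left(L,h \right)} = 0$ ($B{\left(L,h \right)} = \left(-4\right) 0 = 0$)
$7 \left(4 + B{\left(-4,c{\left(-2 \right)} \right)}\right) 75 + 148 = 7 \left(4 + 0\right) 75 + 148 = 7 \cdot 4 \cdot 75 + 148 = 28 \cdot 75 + 148 = 2100 + 148 = 2248$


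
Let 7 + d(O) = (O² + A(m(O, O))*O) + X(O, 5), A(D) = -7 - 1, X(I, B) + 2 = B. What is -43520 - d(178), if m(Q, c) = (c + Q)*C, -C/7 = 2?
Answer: -73776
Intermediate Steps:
C = -14 (C = -7*2 = -14)
X(I, B) = -2 + B
m(Q, c) = -14*Q - 14*c (m(Q, c) = (c + Q)*(-14) = (Q + c)*(-14) = -14*Q - 14*c)
A(D) = -8
d(O) = -4 + O² - 8*O (d(O) = -7 + ((O² - 8*O) + (-2 + 5)) = -7 + ((O² - 8*O) + 3) = -7 + (3 + O² - 8*O) = -4 + O² - 8*O)
-43520 - d(178) = -43520 - (-4 + 178² - 8*178) = -43520 - (-4 + 31684 - 1424) = -43520 - 1*30256 = -43520 - 30256 = -73776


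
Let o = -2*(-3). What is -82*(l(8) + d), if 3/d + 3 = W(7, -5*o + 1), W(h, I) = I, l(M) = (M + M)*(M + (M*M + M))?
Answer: -1679237/16 ≈ -1.0495e+5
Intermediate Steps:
o = 6
l(M) = 2*M*(M² + 2*M) (l(M) = (2*M)*(M + (M² + M)) = (2*M)*(M + (M + M²)) = (2*M)*(M² + 2*M) = 2*M*(M² + 2*M))
d = -3/32 (d = 3/(-3 + (-5*6 + 1)) = 3/(-3 + (-30 + 1)) = 3/(-3 - 29) = 3/(-32) = 3*(-1/32) = -3/32 ≈ -0.093750)
-82*(l(8) + d) = -82*(2*8²*(2 + 8) - 3/32) = -82*(2*64*10 - 3/32) = -82*(1280 - 3/32) = -82*40957/32 = -1679237/16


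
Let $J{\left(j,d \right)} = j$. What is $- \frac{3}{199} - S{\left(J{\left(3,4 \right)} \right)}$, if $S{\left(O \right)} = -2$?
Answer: $\frac{395}{199} \approx 1.9849$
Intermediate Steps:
$- \frac{3}{199} - S{\left(J{\left(3,4 \right)} \right)} = - \frac{3}{199} - -2 = \left(-3\right) \frac{1}{199} + 2 = - \frac{3}{199} + 2 = \frac{395}{199}$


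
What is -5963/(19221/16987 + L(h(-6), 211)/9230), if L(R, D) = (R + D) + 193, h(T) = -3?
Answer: -934938829630/184221617 ≈ -5075.1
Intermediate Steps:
L(R, D) = 193 + D + R (L(R, D) = (D + R) + 193 = 193 + D + R)
-5963/(19221/16987 + L(h(-6), 211)/9230) = -5963/(19221/16987 + (193 + 211 - 3)/9230) = -5963/(19221*(1/16987) + 401*(1/9230)) = -5963/(19221/16987 + 401/9230) = -5963/184221617/156790010 = -5963*156790010/184221617 = -934938829630/184221617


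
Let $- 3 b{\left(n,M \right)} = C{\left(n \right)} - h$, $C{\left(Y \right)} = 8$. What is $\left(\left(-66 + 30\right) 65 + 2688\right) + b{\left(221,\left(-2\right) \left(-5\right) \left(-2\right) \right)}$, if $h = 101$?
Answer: $379$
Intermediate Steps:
$b{\left(n,M \right)} = 31$ ($b{\left(n,M \right)} = - \frac{8 - 101}{3} = \left(- \frac{1}{3}\right) \left(-93\right) = 31$)
$\left(\left(-66 + 30\right) 65 + 2688\right) + b{\left(221,\left(-2\right) \left(-5\right) \left(-2\right) \right)} = \left(\left(-66 + 30\right) 65 + 2688\right) + 31 = \left(\left(-36\right) 65 + 2688\right) + 31 = \left(-2340 + 2688\right) + 31 = 348 + 31 = 379$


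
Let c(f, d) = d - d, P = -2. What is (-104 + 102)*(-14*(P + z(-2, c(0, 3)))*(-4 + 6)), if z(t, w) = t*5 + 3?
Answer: -504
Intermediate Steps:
c(f, d) = 0
z(t, w) = 3 + 5*t (z(t, w) = 5*t + 3 = 3 + 5*t)
(-104 + 102)*(-14*(P + z(-2, c(0, 3)))*(-4 + 6)) = (-104 + 102)*(-14*(-2 + (3 + 5*(-2)))*(-4 + 6)) = -(-28)*(-2 + (3 - 10))*2 = -(-28)*(-2 - 7)*2 = -(-28)*(-9*2) = -(-28)*(-18) = -2*252 = -504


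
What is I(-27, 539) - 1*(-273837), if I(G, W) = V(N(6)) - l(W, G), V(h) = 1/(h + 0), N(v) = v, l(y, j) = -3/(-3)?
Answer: 1643017/6 ≈ 2.7384e+5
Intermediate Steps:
l(y, j) = 1 (l(y, j) = -3*(-⅓) = 1)
V(h) = 1/h
I(G, W) = -⅚ (I(G, W) = 1/6 - 1*1 = ⅙ - 1 = -⅚)
I(-27, 539) - 1*(-273837) = -⅚ - 1*(-273837) = -⅚ + 273837 = 1643017/6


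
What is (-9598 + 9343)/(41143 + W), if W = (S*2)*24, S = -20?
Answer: -255/40183 ≈ -0.0063460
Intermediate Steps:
W = -960 (W = -20*2*24 = -40*24 = -960)
(-9598 + 9343)/(41143 + W) = (-9598 + 9343)/(41143 - 960) = -255/40183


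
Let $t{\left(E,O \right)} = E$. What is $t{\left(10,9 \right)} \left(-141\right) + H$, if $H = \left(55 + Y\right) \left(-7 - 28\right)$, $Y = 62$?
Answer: $-5505$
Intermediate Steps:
$H = -4095$ ($H = \left(55 + 62\right) \left(-7 - 28\right) = 117 \left(-35\right) = -4095$)
$t{\left(10,9 \right)} \left(-141\right) + H = 10 \left(-141\right) - 4095 = -1410 - 4095 = -5505$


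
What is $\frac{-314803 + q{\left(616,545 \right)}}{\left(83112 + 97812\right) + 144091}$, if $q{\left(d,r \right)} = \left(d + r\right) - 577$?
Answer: $- \frac{314219}{325015} \approx -0.96678$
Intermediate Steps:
$q{\left(d,r \right)} = -577 + d + r$
$\frac{-314803 + q{\left(616,545 \right)}}{\left(83112 + 97812\right) + 144091} = \frac{-314803 + \left(-577 + 616 + 545\right)}{\left(83112 + 97812\right) + 144091} = \frac{-314803 + 584}{180924 + 144091} = - \frac{314219}{325015}$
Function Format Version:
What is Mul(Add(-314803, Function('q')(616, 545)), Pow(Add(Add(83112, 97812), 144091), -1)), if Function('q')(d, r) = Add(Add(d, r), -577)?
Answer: Rational(-314219, 325015) ≈ -0.96678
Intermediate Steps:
Function('q')(d, r) = Add(-577, d, r)
Mul(Add(-314803, Function('q')(616, 545)), Pow(Add(Add(83112, 97812), 144091), -1)) = Mul(Add(-314803, Add(-577, 616, 545)), Pow(Add(Add(83112, 97812), 144091), -1)) = Mul(Add(-314803, 584), Pow(Add(180924, 144091), -1)) = Mul(-314219, Pow(325015, -1)) = Mul(-314219, Rational(1, 325015)) = Rational(-314219, 325015)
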